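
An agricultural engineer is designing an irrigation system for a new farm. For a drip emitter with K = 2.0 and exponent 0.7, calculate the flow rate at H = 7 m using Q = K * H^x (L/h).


Q = K * H^x
  = 2.0 * 7^0.7
  = 2.0 * 3.9045
  = 7.81 L/h


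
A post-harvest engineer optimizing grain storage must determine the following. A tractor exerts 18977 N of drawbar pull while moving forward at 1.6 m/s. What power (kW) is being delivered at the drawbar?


P = F * v / 1000
  = 18977 * 1.6 / 1000
  = 30363.20 / 1000
  = 30.36 kW


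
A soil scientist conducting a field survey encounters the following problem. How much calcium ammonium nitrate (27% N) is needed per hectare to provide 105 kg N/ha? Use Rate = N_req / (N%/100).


Rate = N_required / (N_content / 100)
     = 105 / (27 / 100)
     = 105 / 0.27
     = 388.89 kg/ha


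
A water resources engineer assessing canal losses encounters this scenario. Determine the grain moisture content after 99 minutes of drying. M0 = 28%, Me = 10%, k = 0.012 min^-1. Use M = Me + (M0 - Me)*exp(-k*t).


M = Me + (M0 - Me) * e^(-k*t)
  = 10 + (28 - 10) * e^(-0.012*99)
  = 10 + 18 * e^(-1.188)
  = 10 + 18 * 0.30483
  = 10 + 5.4869
  = 15.49%


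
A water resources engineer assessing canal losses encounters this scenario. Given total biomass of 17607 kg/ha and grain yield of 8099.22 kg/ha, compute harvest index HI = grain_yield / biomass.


HI = grain_yield / biomass
   = 8099.22 / 17607
   = 0.46


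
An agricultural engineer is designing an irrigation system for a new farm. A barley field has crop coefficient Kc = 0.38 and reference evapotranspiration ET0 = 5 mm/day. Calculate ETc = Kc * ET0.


ETc = Kc * ET0
    = 0.38 * 5
    = 1.90 mm/day


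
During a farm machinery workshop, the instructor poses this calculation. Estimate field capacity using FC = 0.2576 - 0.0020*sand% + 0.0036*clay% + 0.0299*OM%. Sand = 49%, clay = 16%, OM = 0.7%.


FC = 0.2576 - 0.0020*49 + 0.0036*16 + 0.0299*0.7
   = 0.2576 - 0.0980 + 0.0576 + 0.0209
   = 0.2381


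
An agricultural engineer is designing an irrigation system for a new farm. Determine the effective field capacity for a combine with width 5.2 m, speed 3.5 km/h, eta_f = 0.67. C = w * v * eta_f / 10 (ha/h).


C = w * v * eta_f / 10
  = 5.2 * 3.5 * 0.67 / 10
  = 12.19 / 10
  = 1.22 ha/h


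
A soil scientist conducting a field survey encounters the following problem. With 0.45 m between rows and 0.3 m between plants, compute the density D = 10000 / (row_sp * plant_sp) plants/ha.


D = 10000 / (row_sp * plant_sp)
  = 10000 / (0.45 * 0.3)
  = 10000 / 0.1350
  = 74074.07 plants/ha


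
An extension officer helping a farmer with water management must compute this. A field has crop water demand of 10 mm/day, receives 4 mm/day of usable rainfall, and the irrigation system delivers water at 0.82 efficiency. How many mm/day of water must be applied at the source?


IWR = (ETc - Pe) / Ea
    = (10 - 4) / 0.82
    = 6 / 0.82
    = 7.32 mm/day


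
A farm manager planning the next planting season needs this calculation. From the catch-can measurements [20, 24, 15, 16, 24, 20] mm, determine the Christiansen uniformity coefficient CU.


xbar = 119 / 6 = 19.833
sum|xi - xbar| = 17.333
CU = 100 * (1 - 17.333 / (6 * 19.833))
   = 100 * (1 - 0.1457)
   = 85.43%


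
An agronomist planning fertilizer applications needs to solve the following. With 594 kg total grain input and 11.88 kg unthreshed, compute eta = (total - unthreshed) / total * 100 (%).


eta = (total - unthreshed) / total * 100
    = (594 - 11.88) / 594 * 100
    = 582.12 / 594 * 100
    = 98%


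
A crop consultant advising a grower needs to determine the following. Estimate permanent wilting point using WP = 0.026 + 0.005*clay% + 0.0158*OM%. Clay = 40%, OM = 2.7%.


WP = 0.026 + 0.005*40 + 0.0158*2.7
   = 0.026 + 0.2000 + 0.0427
   = 0.2687


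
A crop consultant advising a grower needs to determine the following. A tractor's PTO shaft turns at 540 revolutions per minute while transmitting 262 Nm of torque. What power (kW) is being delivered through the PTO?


P = 2*pi*n*T / 60000
  = 2*pi * 540 * 262 / 60000
  = 888945.06 / 60000
  = 14.82 kW


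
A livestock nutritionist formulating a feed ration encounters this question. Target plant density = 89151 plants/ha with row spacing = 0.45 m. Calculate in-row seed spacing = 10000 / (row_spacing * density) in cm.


spacing = 10000 / (row_sp * density)
        = 10000 / (0.45 * 89151)
        = 10000 / 40117.95
        = 0.24926 m = 24.93 cm


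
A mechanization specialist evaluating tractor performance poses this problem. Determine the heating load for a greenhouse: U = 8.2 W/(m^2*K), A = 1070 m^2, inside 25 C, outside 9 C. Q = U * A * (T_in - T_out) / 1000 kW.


dT = 25 - (9) = 16 K
Q = U * A * dT
  = 8.2 * 1070 * 16
  = 140384 W = 140.38 kW


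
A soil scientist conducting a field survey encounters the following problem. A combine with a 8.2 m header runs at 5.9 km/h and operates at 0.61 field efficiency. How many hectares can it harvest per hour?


C = w * v * eta_f / 10
  = 8.2 * 5.9 * 0.61 / 10
  = 29.51 / 10
  = 2.95 ha/h


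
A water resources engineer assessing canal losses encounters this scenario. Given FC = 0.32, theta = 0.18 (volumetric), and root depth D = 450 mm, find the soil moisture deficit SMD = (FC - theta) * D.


SMD = (FC - theta) * D
    = (0.32 - 0.18) * 450
    = 0.140 * 450
    = 63 mm


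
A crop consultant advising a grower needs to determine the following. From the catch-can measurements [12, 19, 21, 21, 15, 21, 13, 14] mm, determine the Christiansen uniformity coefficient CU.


xbar = 136 / 8 = 17
sum|xi - xbar| = 28
CU = 100 * (1 - 28 / (8 * 17))
   = 100 * (1 - 0.2059)
   = 79.41%


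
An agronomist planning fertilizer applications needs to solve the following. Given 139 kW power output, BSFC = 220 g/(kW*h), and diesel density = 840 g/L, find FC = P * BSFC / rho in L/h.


FC = P * BSFC / rho_fuel
   = 139 * 220 / 840
   = 30580 / 840
   = 36.40 L/h


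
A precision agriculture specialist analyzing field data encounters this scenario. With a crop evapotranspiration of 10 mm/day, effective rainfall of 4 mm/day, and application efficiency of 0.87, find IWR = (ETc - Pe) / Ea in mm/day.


IWR = (ETc - Pe) / Ea
    = (10 - 4) / 0.87
    = 6 / 0.87
    = 6.90 mm/day


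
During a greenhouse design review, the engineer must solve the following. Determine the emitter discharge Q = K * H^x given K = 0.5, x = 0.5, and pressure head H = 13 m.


Q = K * H^x
  = 0.5 * 13^0.5
  = 0.5 * 3.6056
  = 1.80 L/h


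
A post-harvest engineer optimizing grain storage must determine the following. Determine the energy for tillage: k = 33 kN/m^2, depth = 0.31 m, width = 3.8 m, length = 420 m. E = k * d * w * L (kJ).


E = k * d * w * L
  = 33 * 0.31 * 3.8 * 420
  = 16327.08 kJ


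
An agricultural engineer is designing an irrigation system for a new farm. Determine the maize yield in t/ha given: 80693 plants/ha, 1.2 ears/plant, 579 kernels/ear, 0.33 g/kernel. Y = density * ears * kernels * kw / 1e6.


Y = density * ears * kernels * kw
  = 80693 * 1.2 * 579 * 0.33 g/ha
  = 18501613.81 g/ha
  = 18501.61 kg/ha = 18.50 t/ha


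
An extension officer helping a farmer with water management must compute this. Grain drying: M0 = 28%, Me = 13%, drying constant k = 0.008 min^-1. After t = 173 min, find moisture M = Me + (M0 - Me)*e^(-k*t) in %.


M = Me + (M0 - Me) * e^(-k*t)
  = 13 + (28 - 13) * e^(-0.008*173)
  = 13 + 15 * e^(-1.384)
  = 13 + 15 * 0.25057
  = 13 + 3.7586
  = 16.76%


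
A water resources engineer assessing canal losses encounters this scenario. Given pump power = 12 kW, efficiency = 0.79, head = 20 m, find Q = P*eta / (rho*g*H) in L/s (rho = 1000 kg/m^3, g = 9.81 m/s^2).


Q = (P * 1000 * eta) / (rho * g * H)
  = (12 * 1000 * 0.79) / (1000 * 9.81 * 20)
  = 9480 / 196200
  = 0.04832 m^3/s = 48.32 L/s


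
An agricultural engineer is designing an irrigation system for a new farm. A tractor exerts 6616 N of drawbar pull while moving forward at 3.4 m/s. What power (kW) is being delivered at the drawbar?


P = F * v / 1000
  = 6616 * 3.4 / 1000
  = 22494.40 / 1000
  = 22.49 kW


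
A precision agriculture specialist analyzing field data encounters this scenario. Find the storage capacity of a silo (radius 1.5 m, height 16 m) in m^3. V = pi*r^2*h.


V = pi * r^2 * h
  = pi * 1.5^2 * 16
  = pi * 2.25 * 16
  = 113.10 m^3


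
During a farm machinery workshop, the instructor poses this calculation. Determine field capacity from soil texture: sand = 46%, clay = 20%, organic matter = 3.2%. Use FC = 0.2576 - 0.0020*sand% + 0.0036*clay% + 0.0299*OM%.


FC = 0.2576 - 0.0020*46 + 0.0036*20 + 0.0299*3.2
   = 0.2576 - 0.0920 + 0.0720 + 0.0957
   = 0.3333


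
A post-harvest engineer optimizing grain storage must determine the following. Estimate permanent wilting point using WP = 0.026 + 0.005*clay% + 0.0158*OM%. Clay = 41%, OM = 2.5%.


WP = 0.026 + 0.005*41 + 0.0158*2.5
   = 0.026 + 0.2050 + 0.0395
   = 0.2705


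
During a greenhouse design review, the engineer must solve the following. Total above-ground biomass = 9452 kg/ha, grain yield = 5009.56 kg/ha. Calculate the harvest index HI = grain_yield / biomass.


HI = grain_yield / biomass
   = 5009.56 / 9452
   = 0.53


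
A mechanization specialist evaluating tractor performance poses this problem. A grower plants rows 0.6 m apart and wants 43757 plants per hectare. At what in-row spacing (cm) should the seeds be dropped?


spacing = 10000 / (row_sp * density)
        = 10000 / (0.6 * 43757)
        = 10000 / 26254.20
        = 0.38089 m = 38.09 cm


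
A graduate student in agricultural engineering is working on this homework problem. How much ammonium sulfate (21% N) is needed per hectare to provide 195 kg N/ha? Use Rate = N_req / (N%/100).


Rate = N_required / (N_content / 100)
     = 195 / (21 / 100)
     = 195 / 0.21
     = 928.57 kg/ha


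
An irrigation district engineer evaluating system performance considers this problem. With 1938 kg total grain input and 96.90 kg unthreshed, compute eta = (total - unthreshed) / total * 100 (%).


eta = (total - unthreshed) / total * 100
    = (1938 - 96.90) / 1938 * 100
    = 1841.10 / 1938 * 100
    = 95%


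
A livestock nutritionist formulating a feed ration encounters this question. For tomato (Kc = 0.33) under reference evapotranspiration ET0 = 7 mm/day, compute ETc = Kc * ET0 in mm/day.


ETc = Kc * ET0
    = 0.33 * 7
    = 2.31 mm/day


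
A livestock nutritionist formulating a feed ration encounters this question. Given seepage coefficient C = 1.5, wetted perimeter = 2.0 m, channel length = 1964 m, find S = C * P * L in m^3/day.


S = C * P * L
  = 1.5 * 2.0 * 1964
  = 5892 m^3/day


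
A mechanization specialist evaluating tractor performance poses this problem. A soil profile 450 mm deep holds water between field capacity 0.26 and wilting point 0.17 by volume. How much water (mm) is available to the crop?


AW = (FC - WP) * D
   = (0.26 - 0.17) * 450
   = 0.09 * 450
   = 40.50 mm


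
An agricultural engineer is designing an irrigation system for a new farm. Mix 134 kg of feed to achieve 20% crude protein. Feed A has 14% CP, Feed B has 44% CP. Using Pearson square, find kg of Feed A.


parts_A = CP_b - target = 44 - 20 = 24
parts_B = target - CP_a = 20 - 14 = 6
total_parts = 24 + 6 = 30
Feed A = 134 * 24 / 30 = 107.20 kg
Feed B = 134 * 6 / 30 = 26.80 kg

107.20 kg


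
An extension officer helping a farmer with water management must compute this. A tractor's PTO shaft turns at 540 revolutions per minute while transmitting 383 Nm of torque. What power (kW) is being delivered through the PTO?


P = 2*pi*n*T / 60000
  = 2*pi * 540 * 383 / 60000
  = 1299488.39 / 60000
  = 21.66 kW


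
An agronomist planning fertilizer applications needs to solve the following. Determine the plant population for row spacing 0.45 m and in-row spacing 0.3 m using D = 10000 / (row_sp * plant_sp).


D = 10000 / (row_sp * plant_sp)
  = 10000 / (0.45 * 0.3)
  = 10000 / 0.1350
  = 74074.07 plants/ha


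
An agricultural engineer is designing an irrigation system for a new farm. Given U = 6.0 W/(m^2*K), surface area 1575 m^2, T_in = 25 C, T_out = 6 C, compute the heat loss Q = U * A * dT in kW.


dT = 25 - (6) = 19 K
Q = U * A * dT
  = 6.0 * 1575 * 19
  = 179550 W = 179.55 kW


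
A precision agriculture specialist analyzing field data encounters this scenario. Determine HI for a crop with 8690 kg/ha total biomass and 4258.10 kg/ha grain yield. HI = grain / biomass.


HI = grain_yield / biomass
   = 4258.10 / 8690
   = 0.49


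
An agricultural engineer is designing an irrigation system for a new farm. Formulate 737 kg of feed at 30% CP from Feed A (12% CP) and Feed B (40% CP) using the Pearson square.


parts_A = CP_b - target = 40 - 30 = 10
parts_B = target - CP_a = 30 - 12 = 18
total_parts = 10 + 18 = 28
Feed A = 737 * 10 / 28 = 263.21 kg
Feed B = 737 * 18 / 28 = 473.79 kg

263.21 kg


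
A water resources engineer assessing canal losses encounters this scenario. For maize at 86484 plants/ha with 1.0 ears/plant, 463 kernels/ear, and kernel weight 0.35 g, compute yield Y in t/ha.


Y = density * ears * kernels * kw
  = 86484 * 1.0 * 463 * 0.35 g/ha
  = 14014732.20 g/ha
  = 14014.73 kg/ha = 14.01 t/ha


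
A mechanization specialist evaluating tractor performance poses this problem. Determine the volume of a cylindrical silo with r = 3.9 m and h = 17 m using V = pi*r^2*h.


V = pi * r^2 * h
  = pi * 3.9^2 * 17
  = pi * 15.21 * 17
  = 812.32 m^3


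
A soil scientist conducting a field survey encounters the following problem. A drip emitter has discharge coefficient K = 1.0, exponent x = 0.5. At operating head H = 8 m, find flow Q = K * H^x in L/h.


Q = K * H^x
  = 1.0 * 8^0.5
  = 1.0 * 2.8284
  = 2.83 L/h


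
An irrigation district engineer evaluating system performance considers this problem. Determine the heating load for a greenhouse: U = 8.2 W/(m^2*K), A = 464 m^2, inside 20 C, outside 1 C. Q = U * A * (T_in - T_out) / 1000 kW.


dT = 20 - (1) = 19 K
Q = U * A * dT
  = 8.2 * 464 * 19
  = 72291.20 W = 72.29 kW


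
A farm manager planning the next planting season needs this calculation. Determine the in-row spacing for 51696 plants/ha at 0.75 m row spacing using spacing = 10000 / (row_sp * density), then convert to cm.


spacing = 10000 / (row_sp * density)
        = 10000 / (0.75 * 51696)
        = 10000 / 38772
        = 0.25792 m = 25.79 cm


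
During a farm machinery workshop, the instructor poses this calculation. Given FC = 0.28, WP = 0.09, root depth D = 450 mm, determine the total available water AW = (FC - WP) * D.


AW = (FC - WP) * D
   = (0.28 - 0.09) * 450
   = 0.19 * 450
   = 85.50 mm


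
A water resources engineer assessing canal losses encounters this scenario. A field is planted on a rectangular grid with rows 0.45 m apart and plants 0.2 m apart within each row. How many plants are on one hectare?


D = 10000 / (row_sp * plant_sp)
  = 10000 / (0.45 * 0.2)
  = 10000 / 0.0900
  = 111111.11 plants/ha


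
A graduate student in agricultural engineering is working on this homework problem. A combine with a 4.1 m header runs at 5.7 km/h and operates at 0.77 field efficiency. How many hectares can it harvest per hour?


C = w * v * eta_f / 10
  = 4.1 * 5.7 * 0.77 / 10
  = 17.99 / 10
  = 1.80 ha/h


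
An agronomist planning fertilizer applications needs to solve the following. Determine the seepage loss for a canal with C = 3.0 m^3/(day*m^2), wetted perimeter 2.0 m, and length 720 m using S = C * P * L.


S = C * P * L
  = 3.0 * 2.0 * 720
  = 4320 m^3/day


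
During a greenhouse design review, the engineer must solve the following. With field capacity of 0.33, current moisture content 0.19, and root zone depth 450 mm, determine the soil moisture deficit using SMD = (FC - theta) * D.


SMD = (FC - theta) * D
    = (0.33 - 0.19) * 450
    = 0.140 * 450
    = 63 mm


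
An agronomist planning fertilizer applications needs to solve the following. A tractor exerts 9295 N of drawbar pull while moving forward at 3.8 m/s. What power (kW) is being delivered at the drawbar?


P = F * v / 1000
  = 9295 * 3.8 / 1000
  = 35321 / 1000
  = 35.32 kW


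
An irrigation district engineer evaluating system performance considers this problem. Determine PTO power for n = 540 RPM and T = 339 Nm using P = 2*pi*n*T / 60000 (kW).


P = 2*pi*n*T / 60000
  = 2*pi * 540 * 339 / 60000
  = 1150199.90 / 60000
  = 19.17 kW


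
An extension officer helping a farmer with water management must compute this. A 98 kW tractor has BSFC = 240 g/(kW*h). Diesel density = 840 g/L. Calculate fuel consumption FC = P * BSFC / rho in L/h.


FC = P * BSFC / rho_fuel
   = 98 * 240 / 840
   = 23520 / 840
   = 28 L/h


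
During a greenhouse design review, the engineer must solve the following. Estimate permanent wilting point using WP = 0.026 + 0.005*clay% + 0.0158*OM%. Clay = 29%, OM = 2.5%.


WP = 0.026 + 0.005*29 + 0.0158*2.5
   = 0.026 + 0.1450 + 0.0395
   = 0.2105


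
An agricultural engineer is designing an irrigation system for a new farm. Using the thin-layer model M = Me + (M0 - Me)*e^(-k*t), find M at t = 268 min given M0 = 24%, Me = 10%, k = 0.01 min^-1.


M = Me + (M0 - Me) * e^(-k*t)
  = 10 + (24 - 10) * e^(-0.01*268)
  = 10 + 14 * e^(-2.680)
  = 10 + 14 * 0.06856
  = 10 + 0.9599
  = 10.96%


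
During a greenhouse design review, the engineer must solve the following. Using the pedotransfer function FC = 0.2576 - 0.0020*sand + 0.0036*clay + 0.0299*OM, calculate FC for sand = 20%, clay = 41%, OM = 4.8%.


FC = 0.2576 - 0.0020*20 + 0.0036*41 + 0.0299*4.8
   = 0.2576 - 0.0400 + 0.1476 + 0.1435
   = 0.5087


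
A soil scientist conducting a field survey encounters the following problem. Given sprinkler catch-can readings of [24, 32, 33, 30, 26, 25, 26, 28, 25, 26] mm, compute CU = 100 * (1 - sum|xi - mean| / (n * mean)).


xbar = 275 / 10 = 27.500
sum|xi - xbar| = 26
CU = 100 * (1 - 26 / (10 * 27.500))
   = 100 * (1 - 0.0945)
   = 90.55%


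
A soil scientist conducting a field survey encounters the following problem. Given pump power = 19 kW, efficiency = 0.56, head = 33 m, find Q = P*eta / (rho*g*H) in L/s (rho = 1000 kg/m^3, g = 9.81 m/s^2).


Q = (P * 1000 * eta) / (rho * g * H)
  = (19 * 1000 * 0.56) / (1000 * 9.81 * 33)
  = 10640 / 323730
  = 0.03287 m^3/s = 32.87 L/s


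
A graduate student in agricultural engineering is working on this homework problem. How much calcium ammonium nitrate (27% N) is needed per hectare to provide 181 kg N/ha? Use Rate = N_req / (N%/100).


Rate = N_required / (N_content / 100)
     = 181 / (27 / 100)
     = 181 / 0.27
     = 670.37 kg/ha


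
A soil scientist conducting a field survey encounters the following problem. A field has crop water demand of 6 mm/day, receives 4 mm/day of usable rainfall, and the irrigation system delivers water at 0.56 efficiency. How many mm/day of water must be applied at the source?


IWR = (ETc - Pe) / Ea
    = (6 - 4) / 0.56
    = 2 / 0.56
    = 3.57 mm/day


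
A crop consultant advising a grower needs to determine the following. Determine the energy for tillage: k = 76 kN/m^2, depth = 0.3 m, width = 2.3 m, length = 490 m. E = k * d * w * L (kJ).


E = k * d * w * L
  = 76 * 0.3 * 2.3 * 490
  = 25695.60 kJ


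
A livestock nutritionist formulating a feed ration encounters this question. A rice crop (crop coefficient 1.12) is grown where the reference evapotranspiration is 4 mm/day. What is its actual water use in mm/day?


ETc = Kc * ET0
    = 1.12 * 4
    = 4.48 mm/day


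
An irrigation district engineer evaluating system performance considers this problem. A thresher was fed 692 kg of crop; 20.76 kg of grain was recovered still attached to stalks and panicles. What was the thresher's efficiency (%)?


eta = (total - unthreshed) / total * 100
    = (692 - 20.76) / 692 * 100
    = 671.24 / 692 * 100
    = 97%


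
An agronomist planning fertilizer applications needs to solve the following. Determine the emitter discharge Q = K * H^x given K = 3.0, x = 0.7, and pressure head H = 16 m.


Q = K * H^x
  = 3.0 * 16^0.7
  = 3.0 * 6.9644
  = 20.89 L/h


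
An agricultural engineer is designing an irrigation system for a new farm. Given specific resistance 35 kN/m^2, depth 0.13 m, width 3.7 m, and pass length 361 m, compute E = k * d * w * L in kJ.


E = k * d * w * L
  = 35 * 0.13 * 3.7 * 361
  = 6077.44 kJ


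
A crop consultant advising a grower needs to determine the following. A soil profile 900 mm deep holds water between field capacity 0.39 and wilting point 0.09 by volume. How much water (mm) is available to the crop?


AW = (FC - WP) * D
   = (0.39 - 0.09) * 900
   = 0.30 * 900
   = 270 mm


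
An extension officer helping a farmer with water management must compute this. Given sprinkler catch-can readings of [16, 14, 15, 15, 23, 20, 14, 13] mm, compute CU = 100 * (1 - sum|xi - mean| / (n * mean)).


xbar = 130 / 8 = 16.250
sum|xi - xbar| = 21
CU = 100 * (1 - 21 / (8 * 16.250))
   = 100 * (1 - 0.1615)
   = 83.85%


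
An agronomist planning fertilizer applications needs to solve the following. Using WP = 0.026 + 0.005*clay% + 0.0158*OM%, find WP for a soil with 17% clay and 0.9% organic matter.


WP = 0.026 + 0.005*17 + 0.0158*0.9
   = 0.026 + 0.0850 + 0.0142
   = 0.1252


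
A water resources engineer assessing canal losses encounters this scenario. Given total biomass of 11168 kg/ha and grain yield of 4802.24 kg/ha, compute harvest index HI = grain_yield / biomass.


HI = grain_yield / biomass
   = 4802.24 / 11168
   = 0.43


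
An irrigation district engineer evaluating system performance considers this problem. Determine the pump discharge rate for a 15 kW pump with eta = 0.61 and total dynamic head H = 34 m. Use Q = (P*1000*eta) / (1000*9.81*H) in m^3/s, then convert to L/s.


Q = (P * 1000 * eta) / (rho * g * H)
  = (15 * 1000 * 0.61) / (1000 * 9.81 * 34)
  = 9150 / 333540
  = 0.02743 m^3/s = 27.43 L/s


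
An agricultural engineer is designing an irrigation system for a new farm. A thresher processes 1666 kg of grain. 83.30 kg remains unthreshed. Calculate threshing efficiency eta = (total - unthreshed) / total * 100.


eta = (total - unthreshed) / total * 100
    = (1666 - 83.30) / 1666 * 100
    = 1582.70 / 1666 * 100
    = 95%


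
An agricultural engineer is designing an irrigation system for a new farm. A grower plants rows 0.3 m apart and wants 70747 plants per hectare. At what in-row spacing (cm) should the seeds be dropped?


spacing = 10000 / (row_sp * density)
        = 10000 / (0.3 * 70747)
        = 10000 / 21224.10
        = 0.47116 m = 47.12 cm


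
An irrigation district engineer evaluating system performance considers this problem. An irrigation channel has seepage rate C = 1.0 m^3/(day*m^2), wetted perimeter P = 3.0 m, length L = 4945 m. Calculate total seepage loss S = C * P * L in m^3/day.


S = C * P * L
  = 1.0 * 3.0 * 4945
  = 14835 m^3/day


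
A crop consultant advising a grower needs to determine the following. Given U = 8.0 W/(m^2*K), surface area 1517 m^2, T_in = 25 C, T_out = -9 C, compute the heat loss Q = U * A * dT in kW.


dT = 25 - (-9) = 34 K
Q = U * A * dT
  = 8.0 * 1517 * 34
  = 412624 W = 412.62 kW


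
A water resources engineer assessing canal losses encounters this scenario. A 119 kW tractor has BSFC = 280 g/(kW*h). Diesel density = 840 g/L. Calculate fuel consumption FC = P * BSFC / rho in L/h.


FC = P * BSFC / rho_fuel
   = 119 * 280 / 840
   = 33320 / 840
   = 39.67 L/h


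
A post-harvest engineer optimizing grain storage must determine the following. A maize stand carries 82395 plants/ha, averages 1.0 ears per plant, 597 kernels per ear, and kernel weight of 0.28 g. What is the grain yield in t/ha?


Y = density * ears * kernels * kw
  = 82395 * 1.0 * 597 * 0.28 g/ha
  = 13773148.20 g/ha
  = 13773.15 kg/ha = 13.77 t/ha


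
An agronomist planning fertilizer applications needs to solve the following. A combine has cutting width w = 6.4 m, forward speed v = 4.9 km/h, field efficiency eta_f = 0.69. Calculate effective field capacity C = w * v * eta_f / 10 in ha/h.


C = w * v * eta_f / 10
  = 6.4 * 4.9 * 0.69 / 10
  = 21.64 / 10
  = 2.16 ha/h


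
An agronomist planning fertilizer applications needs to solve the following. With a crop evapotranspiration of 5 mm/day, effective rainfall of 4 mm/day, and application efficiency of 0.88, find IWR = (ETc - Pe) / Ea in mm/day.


IWR = (ETc - Pe) / Ea
    = (5 - 4) / 0.88
    = 1 / 0.88
    = 1.14 mm/day


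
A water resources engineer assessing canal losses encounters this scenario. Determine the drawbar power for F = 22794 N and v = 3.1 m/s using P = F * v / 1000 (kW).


P = F * v / 1000
  = 22794 * 3.1 / 1000
  = 70661.40 / 1000
  = 70.66 kW


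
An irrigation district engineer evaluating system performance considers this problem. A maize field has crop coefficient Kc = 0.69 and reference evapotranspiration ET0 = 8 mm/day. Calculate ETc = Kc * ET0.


ETc = Kc * ET0
    = 0.69 * 8
    = 5.52 mm/day


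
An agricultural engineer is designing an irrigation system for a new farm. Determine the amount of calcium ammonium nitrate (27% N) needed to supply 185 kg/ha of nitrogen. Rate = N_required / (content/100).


Rate = N_required / (N_content / 100)
     = 185 / (27 / 100)
     = 185 / 0.27
     = 685.19 kg/ha


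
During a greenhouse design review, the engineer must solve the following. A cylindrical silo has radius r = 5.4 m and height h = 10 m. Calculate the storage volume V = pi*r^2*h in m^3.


V = pi * r^2 * h
  = pi * 5.4^2 * 10
  = pi * 29.16 * 10
  = 916.09 m^3


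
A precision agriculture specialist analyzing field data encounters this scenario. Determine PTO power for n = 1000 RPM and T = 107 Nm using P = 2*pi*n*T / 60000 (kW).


P = 2*pi*n*T / 60000
  = 2*pi * 1000 * 107 / 60000
  = 672300.83 / 60000
  = 11.21 kW


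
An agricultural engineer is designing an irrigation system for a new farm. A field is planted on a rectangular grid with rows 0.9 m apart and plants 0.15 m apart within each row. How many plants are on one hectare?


D = 10000 / (row_sp * plant_sp)
  = 10000 / (0.9 * 0.15)
  = 10000 / 0.1350
  = 74074.07 plants/ha


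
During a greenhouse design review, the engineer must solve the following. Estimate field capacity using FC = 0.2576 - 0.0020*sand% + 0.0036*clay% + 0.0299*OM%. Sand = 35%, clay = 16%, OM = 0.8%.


FC = 0.2576 - 0.0020*35 + 0.0036*16 + 0.0299*0.8
   = 0.2576 - 0.0700 + 0.0576 + 0.0239
   = 0.2691


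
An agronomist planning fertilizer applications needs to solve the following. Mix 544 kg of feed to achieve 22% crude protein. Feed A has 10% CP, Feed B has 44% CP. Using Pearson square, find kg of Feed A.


parts_A = CP_b - target = 44 - 22 = 22
parts_B = target - CP_a = 22 - 10 = 12
total_parts = 22 + 12 = 34
Feed A = 544 * 22 / 34 = 352 kg
Feed B = 544 * 12 / 34 = 192 kg

352 kg


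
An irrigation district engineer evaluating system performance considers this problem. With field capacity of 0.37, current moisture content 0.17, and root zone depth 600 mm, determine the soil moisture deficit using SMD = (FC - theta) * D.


SMD = (FC - theta) * D
    = (0.37 - 0.17) * 600
    = 0.200 * 600
    = 120 mm


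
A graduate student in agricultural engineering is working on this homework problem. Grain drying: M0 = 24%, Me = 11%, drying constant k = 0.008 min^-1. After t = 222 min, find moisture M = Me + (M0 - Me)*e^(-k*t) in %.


M = Me + (M0 - Me) * e^(-k*t)
  = 11 + (24 - 11) * e^(-0.008*222)
  = 11 + 13 * e^(-1.776)
  = 11 + 13 * 0.16931
  = 11 + 2.2011
  = 13.20%


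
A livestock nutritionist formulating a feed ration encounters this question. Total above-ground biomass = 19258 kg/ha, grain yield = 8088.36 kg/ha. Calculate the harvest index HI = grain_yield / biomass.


HI = grain_yield / biomass
   = 8088.36 / 19258
   = 0.42


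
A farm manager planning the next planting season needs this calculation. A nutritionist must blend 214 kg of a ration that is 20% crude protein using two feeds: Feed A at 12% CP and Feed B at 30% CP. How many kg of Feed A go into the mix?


parts_A = CP_b - target = 30 - 20 = 10
parts_B = target - CP_a = 20 - 12 = 8
total_parts = 10 + 8 = 18
Feed A = 214 * 10 / 18 = 118.89 kg
Feed B = 214 * 8 / 18 = 95.11 kg

118.89 kg


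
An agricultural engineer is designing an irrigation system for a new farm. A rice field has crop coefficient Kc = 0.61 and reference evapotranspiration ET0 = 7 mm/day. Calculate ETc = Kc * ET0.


ETc = Kc * ET0
    = 0.61 * 7
    = 4.27 mm/day


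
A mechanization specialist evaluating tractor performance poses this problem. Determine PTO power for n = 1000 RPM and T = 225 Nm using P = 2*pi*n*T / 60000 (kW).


P = 2*pi*n*T / 60000
  = 2*pi * 1000 * 225 / 60000
  = 1413716.69 / 60000
  = 23.56 kW


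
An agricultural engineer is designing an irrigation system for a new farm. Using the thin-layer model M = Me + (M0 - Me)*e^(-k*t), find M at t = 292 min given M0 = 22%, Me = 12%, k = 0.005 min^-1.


M = Me + (M0 - Me) * e^(-k*t)
  = 12 + (22 - 12) * e^(-0.005*292)
  = 12 + 10 * e^(-1.460)
  = 12 + 10 * 0.23224
  = 12 + 2.3224
  = 14.32%


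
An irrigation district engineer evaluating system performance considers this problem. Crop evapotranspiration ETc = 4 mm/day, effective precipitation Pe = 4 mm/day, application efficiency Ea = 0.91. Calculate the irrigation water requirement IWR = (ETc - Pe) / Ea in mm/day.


IWR = (ETc - Pe) / Ea
    = (4 - 4) / 0.91
    = 0 / 0.91
    = 0 mm/day


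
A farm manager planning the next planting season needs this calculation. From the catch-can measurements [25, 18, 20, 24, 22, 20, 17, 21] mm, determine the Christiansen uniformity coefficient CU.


xbar = 167 / 8 = 20.875
sum|xi - xbar| = 17
CU = 100 * (1 - 17 / (8 * 20.875))
   = 100 * (1 - 0.1018)
   = 89.82%


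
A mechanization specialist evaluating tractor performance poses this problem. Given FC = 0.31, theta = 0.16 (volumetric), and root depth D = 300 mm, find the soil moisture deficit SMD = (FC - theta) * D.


SMD = (FC - theta) * D
    = (0.31 - 0.16) * 300
    = 0.150 * 300
    = 45 mm


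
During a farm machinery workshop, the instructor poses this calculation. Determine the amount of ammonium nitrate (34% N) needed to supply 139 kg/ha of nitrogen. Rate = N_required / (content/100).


Rate = N_required / (N_content / 100)
     = 139 / (34 / 100)
     = 139 / 0.34
     = 408.82 kg/ha


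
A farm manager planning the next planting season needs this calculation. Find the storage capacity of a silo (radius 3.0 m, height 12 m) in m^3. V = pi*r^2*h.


V = pi * r^2 * h
  = pi * 3.0^2 * 12
  = pi * 9 * 12
  = 339.29 m^3


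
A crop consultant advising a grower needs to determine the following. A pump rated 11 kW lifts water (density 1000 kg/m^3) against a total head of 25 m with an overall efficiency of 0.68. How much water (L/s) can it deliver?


Q = (P * 1000 * eta) / (rho * g * H)
  = (11 * 1000 * 0.68) / (1000 * 9.81 * 25)
  = 7480 / 245250
  = 0.03050 m^3/s = 30.50 L/s


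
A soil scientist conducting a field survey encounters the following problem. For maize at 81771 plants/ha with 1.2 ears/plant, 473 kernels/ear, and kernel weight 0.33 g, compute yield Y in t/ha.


Y = density * ears * kernels * kw
  = 81771 * 1.2 * 473 * 0.33 g/ha
  = 15316362.47 g/ha
  = 15316.36 kg/ha = 15.32 t/ha


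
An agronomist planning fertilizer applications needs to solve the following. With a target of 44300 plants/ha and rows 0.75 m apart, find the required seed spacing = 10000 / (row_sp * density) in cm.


spacing = 10000 / (row_sp * density)
        = 10000 / (0.75 * 44300)
        = 10000 / 33225
        = 0.30098 m = 30.10 cm


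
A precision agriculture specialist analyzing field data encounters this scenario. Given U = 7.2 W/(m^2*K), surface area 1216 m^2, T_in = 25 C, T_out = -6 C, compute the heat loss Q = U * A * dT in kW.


dT = 25 - (-6) = 31 K
Q = U * A * dT
  = 7.2 * 1216 * 31
  = 271411.20 W = 271.41 kW


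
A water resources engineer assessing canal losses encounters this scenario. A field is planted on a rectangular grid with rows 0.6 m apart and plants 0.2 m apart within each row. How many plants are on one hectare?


D = 10000 / (row_sp * plant_sp)
  = 10000 / (0.6 * 0.2)
  = 10000 / 0.1200
  = 83333.33 plants/ha


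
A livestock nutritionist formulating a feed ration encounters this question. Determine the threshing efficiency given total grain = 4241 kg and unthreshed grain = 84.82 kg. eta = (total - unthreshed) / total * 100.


eta = (total - unthreshed) / total * 100
    = (4241 - 84.82) / 4241 * 100
    = 4156.18 / 4241 * 100
    = 98%


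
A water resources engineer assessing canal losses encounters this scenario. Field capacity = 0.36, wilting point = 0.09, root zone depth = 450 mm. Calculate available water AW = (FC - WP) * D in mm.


AW = (FC - WP) * D
   = (0.36 - 0.09) * 450
   = 0.27 * 450
   = 121.50 mm


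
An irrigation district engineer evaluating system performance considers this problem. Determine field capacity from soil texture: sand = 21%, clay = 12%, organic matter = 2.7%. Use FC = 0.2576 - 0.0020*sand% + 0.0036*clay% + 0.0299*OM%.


FC = 0.2576 - 0.0020*21 + 0.0036*12 + 0.0299*2.7
   = 0.2576 - 0.0420 + 0.0432 + 0.0807
   = 0.3395


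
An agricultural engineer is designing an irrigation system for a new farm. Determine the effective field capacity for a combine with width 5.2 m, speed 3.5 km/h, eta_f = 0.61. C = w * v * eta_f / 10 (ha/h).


C = w * v * eta_f / 10
  = 5.2 * 3.5 * 0.61 / 10
  = 11.10 / 10
  = 1.11 ha/h


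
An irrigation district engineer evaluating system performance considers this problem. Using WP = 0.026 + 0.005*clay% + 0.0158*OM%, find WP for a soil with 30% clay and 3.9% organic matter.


WP = 0.026 + 0.005*30 + 0.0158*3.9
   = 0.026 + 0.1500 + 0.0616
   = 0.2376


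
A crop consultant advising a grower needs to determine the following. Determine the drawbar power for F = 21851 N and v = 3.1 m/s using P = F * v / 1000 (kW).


P = F * v / 1000
  = 21851 * 3.1 / 1000
  = 67738.10 / 1000
  = 67.74 kW


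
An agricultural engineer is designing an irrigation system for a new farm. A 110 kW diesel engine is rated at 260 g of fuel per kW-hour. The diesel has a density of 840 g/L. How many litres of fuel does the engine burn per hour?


FC = P * BSFC / rho_fuel
   = 110 * 260 / 840
   = 28600 / 840
   = 34.05 L/h


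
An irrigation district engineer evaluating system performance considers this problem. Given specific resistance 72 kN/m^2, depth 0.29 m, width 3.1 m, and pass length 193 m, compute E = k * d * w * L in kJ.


E = k * d * w * L
  = 72 * 0.29 * 3.1 * 193
  = 12492.50 kJ


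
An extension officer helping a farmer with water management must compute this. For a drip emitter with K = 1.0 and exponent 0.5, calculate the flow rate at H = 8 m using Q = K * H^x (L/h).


Q = K * H^x
  = 1.0 * 8^0.5
  = 1.0 * 2.8284
  = 2.83 L/h


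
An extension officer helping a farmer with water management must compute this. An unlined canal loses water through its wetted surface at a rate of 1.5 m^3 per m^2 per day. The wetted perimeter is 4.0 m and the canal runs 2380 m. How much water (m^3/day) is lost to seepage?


S = C * P * L
  = 1.5 * 4.0 * 2380
  = 14280 m^3/day


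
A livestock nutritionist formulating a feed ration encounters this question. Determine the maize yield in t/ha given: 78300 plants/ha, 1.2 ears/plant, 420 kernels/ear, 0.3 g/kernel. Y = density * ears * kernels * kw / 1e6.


Y = density * ears * kernels * kw
  = 78300 * 1.2 * 420 * 0.3 g/ha
  = 11838960 g/ha
  = 11838.96 kg/ha = 11.84 t/ha


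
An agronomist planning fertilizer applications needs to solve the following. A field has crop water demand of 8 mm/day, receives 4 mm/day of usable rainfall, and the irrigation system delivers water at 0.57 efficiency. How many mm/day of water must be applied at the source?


IWR = (ETc - Pe) / Ea
    = (8 - 4) / 0.57
    = 4 / 0.57
    = 7.02 mm/day


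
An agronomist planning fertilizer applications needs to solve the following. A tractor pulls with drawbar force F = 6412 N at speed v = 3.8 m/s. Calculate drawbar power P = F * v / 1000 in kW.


P = F * v / 1000
  = 6412 * 3.8 / 1000
  = 24365.60 / 1000
  = 24.37 kW


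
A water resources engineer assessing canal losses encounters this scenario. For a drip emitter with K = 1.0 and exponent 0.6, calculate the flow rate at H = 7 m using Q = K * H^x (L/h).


Q = K * H^x
  = 1.0 * 7^0.6
  = 1.0 * 3.2141
  = 3.21 L/h


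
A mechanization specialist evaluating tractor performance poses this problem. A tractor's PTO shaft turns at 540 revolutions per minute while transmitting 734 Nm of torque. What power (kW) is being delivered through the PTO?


P = 2*pi*n*T / 60000
  = 2*pi * 540 * 734 / 60000
  = 2490403.33 / 60000
  = 41.51 kW


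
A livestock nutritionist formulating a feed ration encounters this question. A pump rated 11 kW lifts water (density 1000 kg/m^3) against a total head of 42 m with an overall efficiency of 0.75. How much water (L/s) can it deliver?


Q = (P * 1000 * eta) / (rho * g * H)
  = (11 * 1000 * 0.75) / (1000 * 9.81 * 42)
  = 8250 / 412020
  = 0.02002 m^3/s = 20.02 L/s


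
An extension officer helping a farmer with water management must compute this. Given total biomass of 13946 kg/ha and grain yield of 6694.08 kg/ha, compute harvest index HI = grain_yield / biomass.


HI = grain_yield / biomass
   = 6694.08 / 13946
   = 0.48


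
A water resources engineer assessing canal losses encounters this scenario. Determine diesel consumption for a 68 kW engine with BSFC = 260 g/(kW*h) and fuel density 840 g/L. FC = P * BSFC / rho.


FC = P * BSFC / rho_fuel
   = 68 * 260 / 840
   = 17680 / 840
   = 21.05 L/h


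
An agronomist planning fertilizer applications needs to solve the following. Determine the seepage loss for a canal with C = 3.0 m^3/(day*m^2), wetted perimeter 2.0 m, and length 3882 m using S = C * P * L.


S = C * P * L
  = 3.0 * 2.0 * 3882
  = 23292 m^3/day


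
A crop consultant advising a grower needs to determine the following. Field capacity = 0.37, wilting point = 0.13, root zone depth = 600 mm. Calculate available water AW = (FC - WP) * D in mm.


AW = (FC - WP) * D
   = (0.37 - 0.13) * 600
   = 0.24 * 600
   = 144 mm


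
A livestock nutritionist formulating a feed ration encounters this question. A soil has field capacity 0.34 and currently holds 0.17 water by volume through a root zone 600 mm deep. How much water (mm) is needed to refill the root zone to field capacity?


SMD = (FC - theta) * D
    = (0.34 - 0.17) * 600
    = 0.170 * 600
    = 102 mm


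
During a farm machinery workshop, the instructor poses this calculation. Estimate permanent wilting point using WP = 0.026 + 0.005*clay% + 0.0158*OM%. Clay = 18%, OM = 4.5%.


WP = 0.026 + 0.005*18 + 0.0158*4.5
   = 0.026 + 0.0900 + 0.0711
   = 0.1871


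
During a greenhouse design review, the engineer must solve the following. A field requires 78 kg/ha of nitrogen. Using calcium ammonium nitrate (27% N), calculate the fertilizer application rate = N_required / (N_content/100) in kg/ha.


Rate = N_required / (N_content / 100)
     = 78 / (27 / 100)
     = 78 / 0.27
     = 288.89 kg/ha


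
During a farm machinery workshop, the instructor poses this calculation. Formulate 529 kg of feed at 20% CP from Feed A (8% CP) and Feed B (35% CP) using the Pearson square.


parts_A = CP_b - target = 35 - 20 = 15
parts_B = target - CP_a = 20 - 8 = 12
total_parts = 15 + 12 = 27
Feed A = 529 * 15 / 27 = 293.89 kg
Feed B = 529 * 12 / 27 = 235.11 kg

293.89 kg
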